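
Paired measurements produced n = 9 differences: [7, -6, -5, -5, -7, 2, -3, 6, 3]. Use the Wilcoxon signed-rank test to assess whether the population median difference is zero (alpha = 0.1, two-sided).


Step 1: Drop any zero differences (none here) and take |d_i|.
|d| = [7, 6, 5, 5, 7, 2, 3, 6, 3]
Step 2: Midrank |d_i| (ties get averaged ranks).
ranks: |7|->8.5, |6|->6.5, |5|->4.5, |5|->4.5, |7|->8.5, |2|->1, |3|->2.5, |6|->6.5, |3|->2.5
Step 3: Attach original signs; sum ranks with positive sign and with negative sign.
W+ = 8.5 + 1 + 6.5 + 2.5 = 18.5
W- = 6.5 + 4.5 + 4.5 + 8.5 + 2.5 = 26.5
(Check: W+ + W- = 45 should equal n(n+1)/2 = 45.)
Step 4: Test statistic W = min(W+, W-) = 18.5.
Step 5: Ties in |d|, so use the tie-corrected normal approximation.
        E[W] = n(n+1)/4 = 9*10/4 = 22.5.
        Tie groups: |d|=3 (t=2), |d|=5 (t=2), |d|=6 (t=2), |d|=7 (t=2); sum(t^3 - t) = 24.
        Var[W] = n(n+1)(2n+1)/24 - sum(t^3-t)/48 = 1710/24 - 24/48 = 70.75.
        z = (W - E[W]) / sqrt(Var[W]) = (18.5 - 22.5) / 8.4113 = -0.4756.
        Two-sided p = 2*Phi(z) = 0.634395.
Step 6: alpha = 0.1. fail to reject H0.

W+ = 18.5, W- = 26.5, W = min = 18.5, p = 0.634395, fail to reject H0.


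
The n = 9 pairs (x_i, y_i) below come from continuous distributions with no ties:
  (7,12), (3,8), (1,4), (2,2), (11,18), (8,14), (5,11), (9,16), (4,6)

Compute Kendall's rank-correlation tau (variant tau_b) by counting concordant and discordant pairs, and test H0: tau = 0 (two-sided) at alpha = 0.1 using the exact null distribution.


Step 1: Enumerate the 36 unordered pairs (i,j) with i<j and classify each by sign(x_j-x_i) * sign(y_j-y_i).
  (1,2):dx=-4,dy=-4->C; (1,3):dx=-6,dy=-8->C; (1,4):dx=-5,dy=-10->C; (1,5):dx=+4,dy=+6->C
  (1,6):dx=+1,dy=+2->C; (1,7):dx=-2,dy=-1->C; (1,8):dx=+2,dy=+4->C; (1,9):dx=-3,dy=-6->C
  (2,3):dx=-2,dy=-4->C; (2,4):dx=-1,dy=-6->C; (2,5):dx=+8,dy=+10->C; (2,6):dx=+5,dy=+6->C
  (2,7):dx=+2,dy=+3->C; (2,8):dx=+6,dy=+8->C; (2,9):dx=+1,dy=-2->D; (3,4):dx=+1,dy=-2->D
  (3,5):dx=+10,dy=+14->C; (3,6):dx=+7,dy=+10->C; (3,7):dx=+4,dy=+7->C; (3,8):dx=+8,dy=+12->C
  (3,9):dx=+3,dy=+2->C; (4,5):dx=+9,dy=+16->C; (4,6):dx=+6,dy=+12->C; (4,7):dx=+3,dy=+9->C
  (4,8):dx=+7,dy=+14->C; (4,9):dx=+2,dy=+4->C; (5,6):dx=-3,dy=-4->C; (5,7):dx=-6,dy=-7->C
  (5,8):dx=-2,dy=-2->C; (5,9):dx=-7,dy=-12->C; (6,7):dx=-3,dy=-3->C; (6,8):dx=+1,dy=+2->C
  (6,9):dx=-4,dy=-8->C; (7,8):dx=+4,dy=+5->C; (7,9):dx=-1,dy=-5->C; (8,9):dx=-5,dy=-10->C
Step 2: C = 34, D = 2, total pairs = 36.
Step 3: tau = (C - D)/(n(n-1)/2) = (34 - 2)/36 = 0.888889.
Step 4: Exact two-sided p-value (enumerate n! = 362880 permutations of y under H0): p = 0.000243.
Step 5: alpha = 0.1. reject H0.

tau_b = 0.8889 (C=34, D=2), p = 0.000243, reject H0.


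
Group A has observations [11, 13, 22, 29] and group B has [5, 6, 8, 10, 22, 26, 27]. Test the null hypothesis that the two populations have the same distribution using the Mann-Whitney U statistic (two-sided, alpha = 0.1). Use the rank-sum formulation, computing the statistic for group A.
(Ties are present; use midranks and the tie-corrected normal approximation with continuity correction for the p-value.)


Step 1: Combine and sort all 11 observations; assign midranks.
sorted (value, group): (5,Y), (6,Y), (8,Y), (10,Y), (11,X), (13,X), (22,X), (22,Y), (26,Y), (27,Y), (29,X)
ranks: 5->1, 6->2, 8->3, 10->4, 11->5, 13->6, 22->7.5, 22->7.5, 26->9, 27->10, 29->11
Step 2: Rank sum for X: R1 = 5 + 6 + 7.5 + 11 = 29.5.
Step 3: U_X = R1 - n1(n1+1)/2 = 29.5 - 4*5/2 = 29.5 - 10 = 19.5.
       U_Y = n1*n2 - U_X = 28 - 19.5 = 8.5.
Step 4: Ties are present, so use the tie-corrected normal approximation (with continuity correction) for the p-value.
Step 5: p-value = 0.343605; compare to alpha = 0.1. fail to reject H0.

U_X = 19.5, p = 0.343605, fail to reject H0 at alpha = 0.1.


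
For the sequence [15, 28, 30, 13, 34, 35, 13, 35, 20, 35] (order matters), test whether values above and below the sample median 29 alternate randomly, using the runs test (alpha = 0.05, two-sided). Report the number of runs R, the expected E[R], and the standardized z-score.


Step 1: Compute median = 29; label A = above, B = below.
Labels in order: BBABAABABA  (n_A = 5, n_B = 5)
Step 2: Count runs R = 8.
Step 3: Under H0 (random ordering), E[R] = 2*n_A*n_B/(n_A+n_B) + 1 = 2*5*5/10 + 1 = 6.0000.
        Var[R] = 2*n_A*n_B*(2*n_A*n_B - n_A - n_B) / ((n_A+n_B)^2 * (n_A+n_B-1)) = 2000/900 = 2.2222.
        SD[R] = 1.4907.
Step 4: Continuity-corrected z = (R - 0.5 - E[R]) / SD[R] = (8 - 0.5 - 6.0000) / 1.4907 = 1.0062.
Step 5: Two-sided p-value via normal approximation = 2*(1 - Phi(|z|)) = 0.314305.
Step 6: alpha = 0.05. fail to reject H0.

R = 8, z = 1.0062, p = 0.314305, fail to reject H0.


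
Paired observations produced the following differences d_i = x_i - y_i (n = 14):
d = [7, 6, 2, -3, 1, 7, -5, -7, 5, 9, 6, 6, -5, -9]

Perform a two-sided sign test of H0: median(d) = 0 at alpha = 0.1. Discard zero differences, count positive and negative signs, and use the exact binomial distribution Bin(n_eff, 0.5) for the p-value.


Step 1: Discard zero differences. Original n = 14; n_eff = number of nonzero differences = 14.
Nonzero differences (with sign): +7, +6, +2, -3, +1, +7, -5, -7, +5, +9, +6, +6, -5, -9
Step 2: Count signs: positive = 9, negative = 5.
Step 3: Under H0: P(positive) = 0.5, so the number of positives S ~ Bin(14, 0.5).
Step 4: Two-sided exact p-value = sum of Bin(14,0.5) probabilities at or below the observed probability = 0.423950.
Step 5: alpha = 0.1. fail to reject H0.

n_eff = 14, pos = 9, neg = 5, p = 0.423950, fail to reject H0.


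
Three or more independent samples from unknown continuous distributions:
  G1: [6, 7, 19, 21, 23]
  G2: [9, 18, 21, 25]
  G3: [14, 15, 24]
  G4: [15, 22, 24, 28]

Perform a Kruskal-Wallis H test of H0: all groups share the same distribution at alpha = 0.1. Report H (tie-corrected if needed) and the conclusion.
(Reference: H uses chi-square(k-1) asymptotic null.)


Step 1: Combine all N = 16 observations and assign midranks.
sorted (value, group, rank): (6,G1,1), (7,G1,2), (9,G2,3), (14,G3,4), (15,G3,5.5), (15,G4,5.5), (18,G2,7), (19,G1,8), (21,G1,9.5), (21,G2,9.5), (22,G4,11), (23,G1,12), (24,G3,13.5), (24,G4,13.5), (25,G2,15), (28,G4,16)
Step 2: Sum ranks within each group.
R_1 = 32.5 (n_1 = 5)
R_2 = 34.5 (n_2 = 4)
R_3 = 23 (n_3 = 3)
R_4 = 46 (n_4 = 4)
Step 3: H = 12/(N(N+1)) * sum(R_i^2/n_i) - 3(N+1)
     = 12/(16*17) * (32.5^2/5 + 34.5^2/4 + 23^2/3 + 46^2/4) - 3*17
     = 0.044118 * 1214.15 - 51
     = 2.565257.
Step 4: Ties present; correction factor C = 1 - 18/(16^3 - 16) = 0.995588. Corrected H = 2.565257 / 0.995588 = 2.576625.
Step 5: Under H0, H ~ chi^2(3); p-value = 0.461602.
Step 6: alpha = 0.1. fail to reject H0.

H = 2.5766, df = 3, p = 0.461602, fail to reject H0.


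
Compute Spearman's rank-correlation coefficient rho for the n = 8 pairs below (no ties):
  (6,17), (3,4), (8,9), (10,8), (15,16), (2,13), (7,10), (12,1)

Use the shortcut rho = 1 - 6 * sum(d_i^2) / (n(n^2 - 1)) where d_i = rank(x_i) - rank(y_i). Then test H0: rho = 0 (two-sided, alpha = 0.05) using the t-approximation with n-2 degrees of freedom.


Step 1: Rank x and y separately (midranks; no ties here).
rank(x): 6->3, 3->2, 8->5, 10->6, 15->8, 2->1, 7->4, 12->7
rank(y): 17->8, 4->2, 9->4, 8->3, 16->7, 13->6, 10->5, 1->1
Step 2: d_i = R_x(i) - R_y(i); compute d_i^2.
  (3-8)^2=25, (2-2)^2=0, (5-4)^2=1, (6-3)^2=9, (8-7)^2=1, (1-6)^2=25, (4-5)^2=1, (7-1)^2=36
sum(d^2) = 98.
Step 3: rho = 1 - 6*98 / (8*(8^2 - 1)) = 1 - 588/504 = -0.166667.
Step 4: Under H0, t = rho * sqrt((n-2)/(1-rho^2)) = -0.4140 ~ t(6).
Step 5: Two-sided p-value from the t-distribution with 6 df = 0.693239.
Step 6: alpha = 0.05. fail to reject H0.

rho = -0.1667, p = 0.693239, fail to reject H0 at alpha = 0.05.


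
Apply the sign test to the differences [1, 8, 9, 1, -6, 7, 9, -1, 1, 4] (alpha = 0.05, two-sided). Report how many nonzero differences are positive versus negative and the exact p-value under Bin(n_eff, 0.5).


Step 1: Discard zero differences. Original n = 10; n_eff = number of nonzero differences = 10.
Nonzero differences (with sign): +1, +8, +9, +1, -6, +7, +9, -1, +1, +4
Step 2: Count signs: positive = 8, negative = 2.
Step 3: Under H0: P(positive) = 0.5, so the number of positives S ~ Bin(10, 0.5).
Step 4: Two-sided exact p-value = sum of Bin(10,0.5) probabilities at or below the observed probability = 0.109375.
Step 5: alpha = 0.05. fail to reject H0.

n_eff = 10, pos = 8, neg = 2, p = 0.109375, fail to reject H0.


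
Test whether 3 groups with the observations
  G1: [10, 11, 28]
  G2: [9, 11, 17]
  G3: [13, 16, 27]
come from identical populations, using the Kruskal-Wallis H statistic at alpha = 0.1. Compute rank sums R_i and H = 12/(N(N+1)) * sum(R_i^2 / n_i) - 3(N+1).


Step 1: Combine all N = 9 observations and assign midranks.
sorted (value, group, rank): (9,G2,1), (10,G1,2), (11,G1,3.5), (11,G2,3.5), (13,G3,5), (16,G3,6), (17,G2,7), (27,G3,8), (28,G1,9)
Step 2: Sum ranks within each group.
R_1 = 14.5 (n_1 = 3)
R_2 = 11.5 (n_2 = 3)
R_3 = 19 (n_3 = 3)
Step 3: H = 12/(N(N+1)) * sum(R_i^2/n_i) - 3(N+1)
     = 12/(9*10) * (14.5^2/3 + 11.5^2/3 + 19^2/3) - 3*10
     = 0.133333 * 234.5 - 30
     = 1.266667.
Step 4: Ties present; correction factor C = 1 - 6/(9^3 - 9) = 0.991667. Corrected H = 1.266667 / 0.991667 = 1.277311.
Step 5: Under H0, H ~ chi^2(2); p-value = 0.528002.
Step 6: alpha = 0.1. fail to reject H0.

H = 1.2773, df = 2, p = 0.528002, fail to reject H0.


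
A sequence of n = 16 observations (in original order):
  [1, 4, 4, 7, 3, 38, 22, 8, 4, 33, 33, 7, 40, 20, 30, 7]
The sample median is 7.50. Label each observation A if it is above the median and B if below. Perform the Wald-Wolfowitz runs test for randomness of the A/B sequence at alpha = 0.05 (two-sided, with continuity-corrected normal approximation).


Step 1: Compute median = 7.50; label A = above, B = below.
Labels in order: BBBBBAAABAABAAAB  (n_A = 8, n_B = 8)
Step 2: Count runs R = 7.
Step 3: Under H0 (random ordering), E[R] = 2*n_A*n_B/(n_A+n_B) + 1 = 2*8*8/16 + 1 = 9.0000.
        Var[R] = 2*n_A*n_B*(2*n_A*n_B - n_A - n_B) / ((n_A+n_B)^2 * (n_A+n_B-1)) = 14336/3840 = 3.7333.
        SD[R] = 1.9322.
Step 4: Continuity-corrected z = (R + 0.5 - E[R]) / SD[R] = (7 + 0.5 - 9.0000) / 1.9322 = -0.7763.
Step 5: Two-sided p-value via normal approximation = 2*(1 - Phi(|z|)) = 0.437558.
Step 6: alpha = 0.05. fail to reject H0.

R = 7, z = -0.7763, p = 0.437558, fail to reject H0.


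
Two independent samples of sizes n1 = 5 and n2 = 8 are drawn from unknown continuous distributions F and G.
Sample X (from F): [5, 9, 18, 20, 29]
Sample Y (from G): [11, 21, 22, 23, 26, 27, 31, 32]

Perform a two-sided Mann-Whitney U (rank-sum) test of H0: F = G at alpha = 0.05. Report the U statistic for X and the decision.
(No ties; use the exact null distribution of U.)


Step 1: Combine and sort all 13 observations; assign midranks.
sorted (value, group): (5,X), (9,X), (11,Y), (18,X), (20,X), (21,Y), (22,Y), (23,Y), (26,Y), (27,Y), (29,X), (31,Y), (32,Y)
ranks: 5->1, 9->2, 11->3, 18->4, 20->5, 21->6, 22->7, 23->8, 26->9, 27->10, 29->11, 31->12, 32->13
Step 2: Rank sum for X: R1 = 1 + 2 + 4 + 5 + 11 = 23.
Step 3: U_X = R1 - n1(n1+1)/2 = 23 - 5*6/2 = 23 - 15 = 8.
       U_Y = n1*n2 - U_X = 40 - 8 = 32.
Step 4: No ties, so the exact null distribution of U (based on enumerating the C(13,5) = 1287 equally likely rank assignments) gives the two-sided p-value.
Step 5: p-value = 0.093240; compare to alpha = 0.05. fail to reject H0.

U_X = 8, p = 0.093240, fail to reject H0 at alpha = 0.05.


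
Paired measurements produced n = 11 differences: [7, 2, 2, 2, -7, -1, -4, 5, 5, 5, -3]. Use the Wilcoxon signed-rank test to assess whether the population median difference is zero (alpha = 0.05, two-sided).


Step 1: Drop any zero differences (none here) and take |d_i|.
|d| = [7, 2, 2, 2, 7, 1, 4, 5, 5, 5, 3]
Step 2: Midrank |d_i| (ties get averaged ranks).
ranks: |7|->10.5, |2|->3, |2|->3, |2|->3, |7|->10.5, |1|->1, |4|->6, |5|->8, |5|->8, |5|->8, |3|->5
Step 3: Attach original signs; sum ranks with positive sign and with negative sign.
W+ = 10.5 + 3 + 3 + 3 + 8 + 8 + 8 = 43.5
W- = 10.5 + 1 + 6 + 5 = 22.5
(Check: W+ + W- = 66 should equal n(n+1)/2 = 66.)
Step 4: Test statistic W = min(W+, W-) = 22.5.
Step 5: Ties in |d|, so use the tie-corrected normal approximation.
        E[W] = n(n+1)/4 = 11*12/4 = 33.
        Tie groups: |d|=2 (t=3), |d|=5 (t=3), |d|=7 (t=2); sum(t^3 - t) = 54.
        Var[W] = n(n+1)(2n+1)/24 - sum(t^3-t)/48 = 3036/24 - 54/48 = 125.375.
        z = (W - E[W]) / sqrt(Var[W]) = (22.5 - 33) / 11.1971 = -0.9377.
        Two-sided p = 2*Phi(z) = 0.348377.
Step 6: alpha = 0.05. fail to reject H0.

W+ = 43.5, W- = 22.5, W = min = 22.5, p = 0.348377, fail to reject H0.


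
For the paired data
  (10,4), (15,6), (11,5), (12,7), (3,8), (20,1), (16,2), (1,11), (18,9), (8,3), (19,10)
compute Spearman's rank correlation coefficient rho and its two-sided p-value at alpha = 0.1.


Step 1: Rank x and y separately (midranks; no ties here).
rank(x): 10->4, 15->7, 11->5, 12->6, 3->2, 20->11, 16->8, 1->1, 18->9, 8->3, 19->10
rank(y): 4->4, 6->6, 5->5, 7->7, 8->8, 1->1, 2->2, 11->11, 9->9, 3->3, 10->10
Step 2: d_i = R_x(i) - R_y(i); compute d_i^2.
  (4-4)^2=0, (7-6)^2=1, (5-5)^2=0, (6-7)^2=1, (2-8)^2=36, (11-1)^2=100, (8-2)^2=36, (1-11)^2=100, (9-9)^2=0, (3-3)^2=0, (10-10)^2=0
sum(d^2) = 274.
Step 3: rho = 1 - 6*274 / (11*(11^2 - 1)) = 1 - 1644/1320 = -0.245455.
Step 4: Under H0, t = rho * sqrt((n-2)/(1-rho^2)) = -0.7596 ~ t(9).
Step 5: Two-sided p-value from the t-distribution with 9 df = 0.466922.
Step 6: alpha = 0.1. fail to reject H0.

rho = -0.2455, p = 0.466922, fail to reject H0 at alpha = 0.1.


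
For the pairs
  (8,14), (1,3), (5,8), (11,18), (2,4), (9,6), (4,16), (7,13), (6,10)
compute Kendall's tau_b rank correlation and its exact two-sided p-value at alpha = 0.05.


Step 1: Enumerate the 36 unordered pairs (i,j) with i<j and classify each by sign(x_j-x_i) * sign(y_j-y_i).
  (1,2):dx=-7,dy=-11->C; (1,3):dx=-3,dy=-6->C; (1,4):dx=+3,dy=+4->C; (1,5):dx=-6,dy=-10->C
  (1,6):dx=+1,dy=-8->D; (1,7):dx=-4,dy=+2->D; (1,8):dx=-1,dy=-1->C; (1,9):dx=-2,dy=-4->C
  (2,3):dx=+4,dy=+5->C; (2,4):dx=+10,dy=+15->C; (2,5):dx=+1,dy=+1->C; (2,6):dx=+8,dy=+3->C
  (2,7):dx=+3,dy=+13->C; (2,8):dx=+6,dy=+10->C; (2,9):dx=+5,dy=+7->C; (3,4):dx=+6,dy=+10->C
  (3,5):dx=-3,dy=-4->C; (3,6):dx=+4,dy=-2->D; (3,7):dx=-1,dy=+8->D; (3,8):dx=+2,dy=+5->C
  (3,9):dx=+1,dy=+2->C; (4,5):dx=-9,dy=-14->C; (4,6):dx=-2,dy=-12->C; (4,7):dx=-7,dy=-2->C
  (4,8):dx=-4,dy=-5->C; (4,9):dx=-5,dy=-8->C; (5,6):dx=+7,dy=+2->C; (5,7):dx=+2,dy=+12->C
  (5,8):dx=+5,dy=+9->C; (5,9):dx=+4,dy=+6->C; (6,7):dx=-5,dy=+10->D; (6,8):dx=-2,dy=+7->D
  (6,9):dx=-3,dy=+4->D; (7,8):dx=+3,dy=-3->D; (7,9):dx=+2,dy=-6->D; (8,9):dx=-1,dy=-3->C
Step 2: C = 27, D = 9, total pairs = 36.
Step 3: tau = (C - D)/(n(n-1)/2) = (27 - 9)/36 = 0.500000.
Step 4: Exact two-sided p-value (enumerate n! = 362880 permutations of y under H0): p = 0.075176.
Step 5: alpha = 0.05. fail to reject H0.

tau_b = 0.5000 (C=27, D=9), p = 0.075176, fail to reject H0.


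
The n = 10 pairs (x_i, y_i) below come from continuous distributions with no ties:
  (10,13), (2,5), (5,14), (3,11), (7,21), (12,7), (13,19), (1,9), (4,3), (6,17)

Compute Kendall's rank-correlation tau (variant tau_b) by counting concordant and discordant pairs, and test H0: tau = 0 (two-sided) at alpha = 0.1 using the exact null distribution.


Step 1: Enumerate the 45 unordered pairs (i,j) with i<j and classify each by sign(x_j-x_i) * sign(y_j-y_i).
  (1,2):dx=-8,dy=-8->C; (1,3):dx=-5,dy=+1->D; (1,4):dx=-7,dy=-2->C; (1,5):dx=-3,dy=+8->D
  (1,6):dx=+2,dy=-6->D; (1,7):dx=+3,dy=+6->C; (1,8):dx=-9,dy=-4->C; (1,9):dx=-6,dy=-10->C
  (1,10):dx=-4,dy=+4->D; (2,3):dx=+3,dy=+9->C; (2,4):dx=+1,dy=+6->C; (2,5):dx=+5,dy=+16->C
  (2,6):dx=+10,dy=+2->C; (2,7):dx=+11,dy=+14->C; (2,8):dx=-1,dy=+4->D; (2,9):dx=+2,dy=-2->D
  (2,10):dx=+4,dy=+12->C; (3,4):dx=-2,dy=-3->C; (3,5):dx=+2,dy=+7->C; (3,6):dx=+7,dy=-7->D
  (3,7):dx=+8,dy=+5->C; (3,8):dx=-4,dy=-5->C; (3,9):dx=-1,dy=-11->C; (3,10):dx=+1,dy=+3->C
  (4,5):dx=+4,dy=+10->C; (4,6):dx=+9,dy=-4->D; (4,7):dx=+10,dy=+8->C; (4,8):dx=-2,dy=-2->C
  (4,9):dx=+1,dy=-8->D; (4,10):dx=+3,dy=+6->C; (5,6):dx=+5,dy=-14->D; (5,7):dx=+6,dy=-2->D
  (5,8):dx=-6,dy=-12->C; (5,9):dx=-3,dy=-18->C; (5,10):dx=-1,dy=-4->C; (6,7):dx=+1,dy=+12->C
  (6,8):dx=-11,dy=+2->D; (6,9):dx=-8,dy=-4->C; (6,10):dx=-6,dy=+10->D; (7,8):dx=-12,dy=-10->C
  (7,9):dx=-9,dy=-16->C; (7,10):dx=-7,dy=-2->C; (8,9):dx=+3,dy=-6->D; (8,10):dx=+5,dy=+8->C
  (9,10):dx=+2,dy=+14->C
Step 2: C = 31, D = 14, total pairs = 45.
Step 3: tau = (C - D)/(n(n-1)/2) = (31 - 14)/45 = 0.377778.
Step 4: Exact two-sided p-value (enumerate n! = 3628800 permutations of y under H0): p = 0.155742.
Step 5: alpha = 0.1. fail to reject H0.

tau_b = 0.3778 (C=31, D=14), p = 0.155742, fail to reject H0.


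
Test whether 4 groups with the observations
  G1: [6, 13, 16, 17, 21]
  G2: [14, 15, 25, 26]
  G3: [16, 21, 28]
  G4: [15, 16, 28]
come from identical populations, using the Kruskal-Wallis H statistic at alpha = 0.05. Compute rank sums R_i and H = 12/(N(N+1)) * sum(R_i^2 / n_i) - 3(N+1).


Step 1: Combine all N = 15 observations and assign midranks.
sorted (value, group, rank): (6,G1,1), (13,G1,2), (14,G2,3), (15,G2,4.5), (15,G4,4.5), (16,G1,7), (16,G3,7), (16,G4,7), (17,G1,9), (21,G1,10.5), (21,G3,10.5), (25,G2,12), (26,G2,13), (28,G3,14.5), (28,G4,14.5)
Step 2: Sum ranks within each group.
R_1 = 29.5 (n_1 = 5)
R_2 = 32.5 (n_2 = 4)
R_3 = 32 (n_3 = 3)
R_4 = 26 (n_4 = 3)
Step 3: H = 12/(N(N+1)) * sum(R_i^2/n_i) - 3(N+1)
     = 12/(15*16) * (29.5^2/5 + 32.5^2/4 + 32^2/3 + 26^2/3) - 3*16
     = 0.050000 * 1004.78 - 48
     = 2.238958.
Step 4: Ties present; correction factor C = 1 - 42/(15^3 - 15) = 0.987500. Corrected H = 2.238958 / 0.987500 = 2.267300.
Step 5: Under H0, H ~ chi^2(3); p-value = 0.518814.
Step 6: alpha = 0.05. fail to reject H0.

H = 2.2673, df = 3, p = 0.518814, fail to reject H0.


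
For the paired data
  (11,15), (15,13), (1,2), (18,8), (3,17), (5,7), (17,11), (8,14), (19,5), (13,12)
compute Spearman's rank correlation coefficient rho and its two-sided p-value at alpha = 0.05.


Step 1: Rank x and y separately (midranks; no ties here).
rank(x): 11->5, 15->7, 1->1, 18->9, 3->2, 5->3, 17->8, 8->4, 19->10, 13->6
rank(y): 15->9, 13->7, 2->1, 8->4, 17->10, 7->3, 11->5, 14->8, 5->2, 12->6
Step 2: d_i = R_x(i) - R_y(i); compute d_i^2.
  (5-9)^2=16, (7-7)^2=0, (1-1)^2=0, (9-4)^2=25, (2-10)^2=64, (3-3)^2=0, (8-5)^2=9, (4-8)^2=16, (10-2)^2=64, (6-6)^2=0
sum(d^2) = 194.
Step 3: rho = 1 - 6*194 / (10*(10^2 - 1)) = 1 - 1164/990 = -0.175758.
Step 4: Under H0, t = rho * sqrt((n-2)/(1-rho^2)) = -0.5050 ~ t(8).
Step 5: Two-sided p-value from the t-distribution with 8 df = 0.627188.
Step 6: alpha = 0.05. fail to reject H0.

rho = -0.1758, p = 0.627188, fail to reject H0 at alpha = 0.05.


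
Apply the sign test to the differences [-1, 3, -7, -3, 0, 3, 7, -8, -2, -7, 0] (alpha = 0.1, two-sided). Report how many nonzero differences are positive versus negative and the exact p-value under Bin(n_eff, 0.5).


Step 1: Discard zero differences. Original n = 11; n_eff = number of nonzero differences = 9.
Nonzero differences (with sign): -1, +3, -7, -3, +3, +7, -8, -2, -7
Step 2: Count signs: positive = 3, negative = 6.
Step 3: Under H0: P(positive) = 0.5, so the number of positives S ~ Bin(9, 0.5).
Step 4: Two-sided exact p-value = sum of Bin(9,0.5) probabilities at or below the observed probability = 0.507812.
Step 5: alpha = 0.1. fail to reject H0.

n_eff = 9, pos = 3, neg = 6, p = 0.507812, fail to reject H0.


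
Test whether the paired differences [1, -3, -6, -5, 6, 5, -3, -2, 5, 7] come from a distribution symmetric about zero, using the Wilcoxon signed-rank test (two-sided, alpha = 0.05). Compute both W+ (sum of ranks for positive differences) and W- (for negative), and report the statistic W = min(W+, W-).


Step 1: Drop any zero differences (none here) and take |d_i|.
|d| = [1, 3, 6, 5, 6, 5, 3, 2, 5, 7]
Step 2: Midrank |d_i| (ties get averaged ranks).
ranks: |1|->1, |3|->3.5, |6|->8.5, |5|->6, |6|->8.5, |5|->6, |3|->3.5, |2|->2, |5|->6, |7|->10
Step 3: Attach original signs; sum ranks with positive sign and with negative sign.
W+ = 1 + 8.5 + 6 + 6 + 10 = 31.5
W- = 3.5 + 8.5 + 6 + 3.5 + 2 = 23.5
(Check: W+ + W- = 55 should equal n(n+1)/2 = 55.)
Step 4: Test statistic W = min(W+, W-) = 23.5.
Step 5: Ties in |d|, so use the tie-corrected normal approximation.
        E[W] = n(n+1)/4 = 10*11/4 = 27.5.
        Tie groups: |d|=3 (t=2), |d|=5 (t=3), |d|=6 (t=2); sum(t^3 - t) = 36.
        Var[W] = n(n+1)(2n+1)/24 - sum(t^3-t)/48 = 2310/24 - 36/48 = 95.5.
        z = (W - E[W]) / sqrt(Var[W]) = (23.5 - 27.5) / 9.7724 = -0.4093.
        Two-sided p = 2*Phi(z) = 0.682308.
Step 6: alpha = 0.05. fail to reject H0.

W+ = 31.5, W- = 23.5, W = min = 23.5, p = 0.682308, fail to reject H0.


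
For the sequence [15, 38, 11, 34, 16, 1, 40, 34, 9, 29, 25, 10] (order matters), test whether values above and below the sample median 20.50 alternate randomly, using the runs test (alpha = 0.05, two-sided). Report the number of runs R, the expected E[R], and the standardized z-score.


Step 1: Compute median = 20.50; label A = above, B = below.
Labels in order: BABABBAABAAB  (n_A = 6, n_B = 6)
Step 2: Count runs R = 9.
Step 3: Under H0 (random ordering), E[R] = 2*n_A*n_B/(n_A+n_B) + 1 = 2*6*6/12 + 1 = 7.0000.
        Var[R] = 2*n_A*n_B*(2*n_A*n_B - n_A - n_B) / ((n_A+n_B)^2 * (n_A+n_B-1)) = 4320/1584 = 2.7273.
        SD[R] = 1.6514.
Step 4: Continuity-corrected z = (R - 0.5 - E[R]) / SD[R] = (9 - 0.5 - 7.0000) / 1.6514 = 0.9083.
Step 5: Two-sided p-value via normal approximation = 2*(1 - Phi(|z|)) = 0.363722.
Step 6: alpha = 0.05. fail to reject H0.

R = 9, z = 0.9083, p = 0.363722, fail to reject H0.


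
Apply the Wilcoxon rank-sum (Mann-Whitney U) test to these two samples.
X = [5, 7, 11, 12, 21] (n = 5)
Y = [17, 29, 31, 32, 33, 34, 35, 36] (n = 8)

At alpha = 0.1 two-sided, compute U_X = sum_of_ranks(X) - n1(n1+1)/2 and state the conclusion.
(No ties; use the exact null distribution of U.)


Step 1: Combine and sort all 13 observations; assign midranks.
sorted (value, group): (5,X), (7,X), (11,X), (12,X), (17,Y), (21,X), (29,Y), (31,Y), (32,Y), (33,Y), (34,Y), (35,Y), (36,Y)
ranks: 5->1, 7->2, 11->3, 12->4, 17->5, 21->6, 29->7, 31->8, 32->9, 33->10, 34->11, 35->12, 36->13
Step 2: Rank sum for X: R1 = 1 + 2 + 3 + 4 + 6 = 16.
Step 3: U_X = R1 - n1(n1+1)/2 = 16 - 5*6/2 = 16 - 15 = 1.
       U_Y = n1*n2 - U_X = 40 - 1 = 39.
Step 4: No ties, so the exact null distribution of U (based on enumerating the C(13,5) = 1287 equally likely rank assignments) gives the two-sided p-value.
Step 5: p-value = 0.003108; compare to alpha = 0.1. reject H0.

U_X = 1, p = 0.003108, reject H0 at alpha = 0.1.


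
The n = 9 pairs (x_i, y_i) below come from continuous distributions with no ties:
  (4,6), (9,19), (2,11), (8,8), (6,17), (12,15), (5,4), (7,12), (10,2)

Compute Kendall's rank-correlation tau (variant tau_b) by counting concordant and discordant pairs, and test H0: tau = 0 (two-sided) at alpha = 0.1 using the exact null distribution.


Step 1: Enumerate the 36 unordered pairs (i,j) with i<j and classify each by sign(x_j-x_i) * sign(y_j-y_i).
  (1,2):dx=+5,dy=+13->C; (1,3):dx=-2,dy=+5->D; (1,4):dx=+4,dy=+2->C; (1,5):dx=+2,dy=+11->C
  (1,6):dx=+8,dy=+9->C; (1,7):dx=+1,dy=-2->D; (1,8):dx=+3,dy=+6->C; (1,9):dx=+6,dy=-4->D
  (2,3):dx=-7,dy=-8->C; (2,4):dx=-1,dy=-11->C; (2,5):dx=-3,dy=-2->C; (2,6):dx=+3,dy=-4->D
  (2,7):dx=-4,dy=-15->C; (2,8):dx=-2,dy=-7->C; (2,9):dx=+1,dy=-17->D; (3,4):dx=+6,dy=-3->D
  (3,5):dx=+4,dy=+6->C; (3,6):dx=+10,dy=+4->C; (3,7):dx=+3,dy=-7->D; (3,8):dx=+5,dy=+1->C
  (3,9):dx=+8,dy=-9->D; (4,5):dx=-2,dy=+9->D; (4,6):dx=+4,dy=+7->C; (4,7):dx=-3,dy=-4->C
  (4,8):dx=-1,dy=+4->D; (4,9):dx=+2,dy=-6->D; (5,6):dx=+6,dy=-2->D; (5,7):dx=-1,dy=-13->C
  (5,8):dx=+1,dy=-5->D; (5,9):dx=+4,dy=-15->D; (6,7):dx=-7,dy=-11->C; (6,8):dx=-5,dy=-3->C
  (6,9):dx=-2,dy=-13->C; (7,8):dx=+2,dy=+8->C; (7,9):dx=+5,dy=-2->D; (8,9):dx=+3,dy=-10->D
Step 2: C = 20, D = 16, total pairs = 36.
Step 3: tau = (C - D)/(n(n-1)/2) = (20 - 16)/36 = 0.111111.
Step 4: Exact two-sided p-value (enumerate n! = 362880 permutations of y under H0): p = 0.761414.
Step 5: alpha = 0.1. fail to reject H0.

tau_b = 0.1111 (C=20, D=16), p = 0.761414, fail to reject H0.


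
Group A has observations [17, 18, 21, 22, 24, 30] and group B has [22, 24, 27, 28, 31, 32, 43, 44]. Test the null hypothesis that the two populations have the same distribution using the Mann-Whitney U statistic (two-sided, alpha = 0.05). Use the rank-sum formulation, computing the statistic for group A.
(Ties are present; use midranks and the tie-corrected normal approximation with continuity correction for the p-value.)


Step 1: Combine and sort all 14 observations; assign midranks.
sorted (value, group): (17,X), (18,X), (21,X), (22,X), (22,Y), (24,X), (24,Y), (27,Y), (28,Y), (30,X), (31,Y), (32,Y), (43,Y), (44,Y)
ranks: 17->1, 18->2, 21->3, 22->4.5, 22->4.5, 24->6.5, 24->6.5, 27->8, 28->9, 30->10, 31->11, 32->12, 43->13, 44->14
Step 2: Rank sum for X: R1 = 1 + 2 + 3 + 4.5 + 6.5 + 10 = 27.
Step 3: U_X = R1 - n1(n1+1)/2 = 27 - 6*7/2 = 27 - 21 = 6.
       U_Y = n1*n2 - U_X = 48 - 6 = 42.
Step 4: Ties are present, so use the tie-corrected normal approximation (with continuity correction) for the p-value.
Step 5: p-value = 0.023560; compare to alpha = 0.05. reject H0.

U_X = 6, p = 0.023560, reject H0 at alpha = 0.05.


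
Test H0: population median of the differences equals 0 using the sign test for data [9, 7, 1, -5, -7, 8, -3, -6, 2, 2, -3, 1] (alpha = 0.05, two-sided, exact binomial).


Step 1: Discard zero differences. Original n = 12; n_eff = number of nonzero differences = 12.
Nonzero differences (with sign): +9, +7, +1, -5, -7, +8, -3, -6, +2, +2, -3, +1
Step 2: Count signs: positive = 7, negative = 5.
Step 3: Under H0: P(positive) = 0.5, so the number of positives S ~ Bin(12, 0.5).
Step 4: Two-sided exact p-value = sum of Bin(12,0.5) probabilities at or below the observed probability = 0.774414.
Step 5: alpha = 0.05. fail to reject H0.

n_eff = 12, pos = 7, neg = 5, p = 0.774414, fail to reject H0.


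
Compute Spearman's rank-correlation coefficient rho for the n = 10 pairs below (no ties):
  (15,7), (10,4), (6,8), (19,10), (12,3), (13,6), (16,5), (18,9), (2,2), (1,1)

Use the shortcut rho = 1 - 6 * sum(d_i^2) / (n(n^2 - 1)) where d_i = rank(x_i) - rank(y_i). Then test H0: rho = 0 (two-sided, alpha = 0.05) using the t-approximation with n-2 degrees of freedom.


Step 1: Rank x and y separately (midranks; no ties here).
rank(x): 15->7, 10->4, 6->3, 19->10, 12->5, 13->6, 16->8, 18->9, 2->2, 1->1
rank(y): 7->7, 4->4, 8->8, 10->10, 3->3, 6->6, 5->5, 9->9, 2->2, 1->1
Step 2: d_i = R_x(i) - R_y(i); compute d_i^2.
  (7-7)^2=0, (4-4)^2=0, (3-8)^2=25, (10-10)^2=0, (5-3)^2=4, (6-6)^2=0, (8-5)^2=9, (9-9)^2=0, (2-2)^2=0, (1-1)^2=0
sum(d^2) = 38.
Step 3: rho = 1 - 6*38 / (10*(10^2 - 1)) = 1 - 228/990 = 0.769697.
Step 4: Under H0, t = rho * sqrt((n-2)/(1-rho^2)) = 3.4101 ~ t(8).
Step 5: Two-sided p-value from the t-distribution with 8 df = 0.009222.
Step 6: alpha = 0.05. reject H0.

rho = 0.7697, p = 0.009222, reject H0 at alpha = 0.05.


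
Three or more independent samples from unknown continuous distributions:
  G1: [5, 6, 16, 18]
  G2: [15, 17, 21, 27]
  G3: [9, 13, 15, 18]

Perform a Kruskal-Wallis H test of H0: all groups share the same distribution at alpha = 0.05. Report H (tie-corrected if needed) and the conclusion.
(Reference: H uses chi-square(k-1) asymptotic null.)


Step 1: Combine all N = 12 observations and assign midranks.
sorted (value, group, rank): (5,G1,1), (6,G1,2), (9,G3,3), (13,G3,4), (15,G2,5.5), (15,G3,5.5), (16,G1,7), (17,G2,8), (18,G1,9.5), (18,G3,9.5), (21,G2,11), (27,G2,12)
Step 2: Sum ranks within each group.
R_1 = 19.5 (n_1 = 4)
R_2 = 36.5 (n_2 = 4)
R_3 = 22 (n_3 = 4)
Step 3: H = 12/(N(N+1)) * sum(R_i^2/n_i) - 3(N+1)
     = 12/(12*13) * (19.5^2/4 + 36.5^2/4 + 22^2/4) - 3*13
     = 0.076923 * 549.125 - 39
     = 3.240385.
Step 4: Ties present; correction factor C = 1 - 12/(12^3 - 12) = 0.993007. Corrected H = 3.240385 / 0.993007 = 3.263204.
Step 5: Under H0, H ~ chi^2(2); p-value = 0.195616.
Step 6: alpha = 0.05. fail to reject H0.

H = 3.2632, df = 2, p = 0.195616, fail to reject H0.


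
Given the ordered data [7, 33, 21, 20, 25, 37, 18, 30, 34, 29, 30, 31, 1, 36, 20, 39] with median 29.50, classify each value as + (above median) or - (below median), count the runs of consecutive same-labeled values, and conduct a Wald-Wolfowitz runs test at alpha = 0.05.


Step 1: Compute median = 29.50; label A = above, B = below.
Labels in order: BABBBABAABAABABA  (n_A = 8, n_B = 8)
Step 2: Count runs R = 12.
Step 3: Under H0 (random ordering), E[R] = 2*n_A*n_B/(n_A+n_B) + 1 = 2*8*8/16 + 1 = 9.0000.
        Var[R] = 2*n_A*n_B*(2*n_A*n_B - n_A - n_B) / ((n_A+n_B)^2 * (n_A+n_B-1)) = 14336/3840 = 3.7333.
        SD[R] = 1.9322.
Step 4: Continuity-corrected z = (R - 0.5 - E[R]) / SD[R] = (12 - 0.5 - 9.0000) / 1.9322 = 1.2939.
Step 5: Two-sided p-value via normal approximation = 2*(1 - Phi(|z|)) = 0.195709.
Step 6: alpha = 0.05. fail to reject H0.

R = 12, z = 1.2939, p = 0.195709, fail to reject H0.


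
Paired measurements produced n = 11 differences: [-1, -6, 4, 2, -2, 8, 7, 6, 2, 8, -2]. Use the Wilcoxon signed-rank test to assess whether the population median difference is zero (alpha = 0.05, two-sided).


Step 1: Drop any zero differences (none here) and take |d_i|.
|d| = [1, 6, 4, 2, 2, 8, 7, 6, 2, 8, 2]
Step 2: Midrank |d_i| (ties get averaged ranks).
ranks: |1|->1, |6|->7.5, |4|->6, |2|->3.5, |2|->3.5, |8|->10.5, |7|->9, |6|->7.5, |2|->3.5, |8|->10.5, |2|->3.5
Step 3: Attach original signs; sum ranks with positive sign and with negative sign.
W+ = 6 + 3.5 + 10.5 + 9 + 7.5 + 3.5 + 10.5 = 50.5
W- = 1 + 7.5 + 3.5 + 3.5 = 15.5
(Check: W+ + W- = 66 should equal n(n+1)/2 = 66.)
Step 4: Test statistic W = min(W+, W-) = 15.5.
Step 5: Ties in |d|, so use the tie-corrected normal approximation.
        E[W] = n(n+1)/4 = 11*12/4 = 33.
        Tie groups: |d|=2 (t=4), |d|=6 (t=2), |d|=8 (t=2); sum(t^3 - t) = 72.
        Var[W] = n(n+1)(2n+1)/24 - sum(t^3-t)/48 = 3036/24 - 72/48 = 125.
        z = (W - E[W]) / sqrt(Var[W]) = (15.5 - 33) / 11.1803 = -1.5652.
        Two-sided p = 2*Phi(z) = 0.117525.
Step 6: alpha = 0.05. fail to reject H0.

W+ = 50.5, W- = 15.5, W = min = 15.5, p = 0.117525, fail to reject H0.


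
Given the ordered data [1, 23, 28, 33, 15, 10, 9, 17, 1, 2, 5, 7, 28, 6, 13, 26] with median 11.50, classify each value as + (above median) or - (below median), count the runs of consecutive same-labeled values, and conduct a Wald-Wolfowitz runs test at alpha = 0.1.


Step 1: Compute median = 11.50; label A = above, B = below.
Labels in order: BAAAABBABBBBABAA  (n_A = 8, n_B = 8)
Step 2: Count runs R = 8.
Step 3: Under H0 (random ordering), E[R] = 2*n_A*n_B/(n_A+n_B) + 1 = 2*8*8/16 + 1 = 9.0000.
        Var[R] = 2*n_A*n_B*(2*n_A*n_B - n_A - n_B) / ((n_A+n_B)^2 * (n_A+n_B-1)) = 14336/3840 = 3.7333.
        SD[R] = 1.9322.
Step 4: Continuity-corrected z = (R + 0.5 - E[R]) / SD[R] = (8 + 0.5 - 9.0000) / 1.9322 = -0.2588.
Step 5: Two-sided p-value via normal approximation = 2*(1 - Phi(|z|)) = 0.795809.
Step 6: alpha = 0.1. fail to reject H0.

R = 8, z = -0.2588, p = 0.795809, fail to reject H0.


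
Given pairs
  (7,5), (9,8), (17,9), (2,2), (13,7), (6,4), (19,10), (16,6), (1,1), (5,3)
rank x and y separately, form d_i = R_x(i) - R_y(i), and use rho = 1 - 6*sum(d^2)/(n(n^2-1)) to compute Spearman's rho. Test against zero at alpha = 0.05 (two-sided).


Step 1: Rank x and y separately (midranks; no ties here).
rank(x): 7->5, 9->6, 17->9, 2->2, 13->7, 6->4, 19->10, 16->8, 1->1, 5->3
rank(y): 5->5, 8->8, 9->9, 2->2, 7->7, 4->4, 10->10, 6->6, 1->1, 3->3
Step 2: d_i = R_x(i) - R_y(i); compute d_i^2.
  (5-5)^2=0, (6-8)^2=4, (9-9)^2=0, (2-2)^2=0, (7-7)^2=0, (4-4)^2=0, (10-10)^2=0, (8-6)^2=4, (1-1)^2=0, (3-3)^2=0
sum(d^2) = 8.
Step 3: rho = 1 - 6*8 / (10*(10^2 - 1)) = 1 - 48/990 = 0.951515.
Step 4: Under H0, t = rho * sqrt((n-2)/(1-rho^2)) = 8.7493 ~ t(8).
Step 5: Two-sided p-value from the t-distribution with 8 df = 0.000023.
Step 6: alpha = 0.05. reject H0.

rho = 0.9515, p = 0.000023, reject H0 at alpha = 0.05.


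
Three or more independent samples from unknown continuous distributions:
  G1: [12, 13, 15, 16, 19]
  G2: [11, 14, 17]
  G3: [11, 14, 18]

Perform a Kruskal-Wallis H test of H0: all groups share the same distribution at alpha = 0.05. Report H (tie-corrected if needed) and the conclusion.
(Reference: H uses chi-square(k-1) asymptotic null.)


Step 1: Combine all N = 11 observations and assign midranks.
sorted (value, group, rank): (11,G2,1.5), (11,G3,1.5), (12,G1,3), (13,G1,4), (14,G2,5.5), (14,G3,5.5), (15,G1,7), (16,G1,8), (17,G2,9), (18,G3,10), (19,G1,11)
Step 2: Sum ranks within each group.
R_1 = 33 (n_1 = 5)
R_2 = 16 (n_2 = 3)
R_3 = 17 (n_3 = 3)
Step 3: H = 12/(N(N+1)) * sum(R_i^2/n_i) - 3(N+1)
     = 12/(11*12) * (33^2/5 + 16^2/3 + 17^2/3) - 3*12
     = 0.090909 * 399.467 - 36
     = 0.315152.
Step 4: Ties present; correction factor C = 1 - 12/(11^3 - 11) = 0.990909. Corrected H = 0.315152 / 0.990909 = 0.318043.
Step 5: Under H0, H ~ chi^2(2); p-value = 0.852978.
Step 6: alpha = 0.05. fail to reject H0.

H = 0.3180, df = 2, p = 0.852978, fail to reject H0.


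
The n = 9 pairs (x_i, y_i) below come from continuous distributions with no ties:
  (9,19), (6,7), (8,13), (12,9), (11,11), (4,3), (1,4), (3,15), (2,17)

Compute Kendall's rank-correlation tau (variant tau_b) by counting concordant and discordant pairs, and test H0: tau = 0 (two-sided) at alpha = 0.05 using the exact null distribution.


Step 1: Enumerate the 36 unordered pairs (i,j) with i<j and classify each by sign(x_j-x_i) * sign(y_j-y_i).
  (1,2):dx=-3,dy=-12->C; (1,3):dx=-1,dy=-6->C; (1,4):dx=+3,dy=-10->D; (1,5):dx=+2,dy=-8->D
  (1,6):dx=-5,dy=-16->C; (1,7):dx=-8,dy=-15->C; (1,8):dx=-6,dy=-4->C; (1,9):dx=-7,dy=-2->C
  (2,3):dx=+2,dy=+6->C; (2,4):dx=+6,dy=+2->C; (2,5):dx=+5,dy=+4->C; (2,6):dx=-2,dy=-4->C
  (2,7):dx=-5,dy=-3->C; (2,8):dx=-3,dy=+8->D; (2,9):dx=-4,dy=+10->D; (3,4):dx=+4,dy=-4->D
  (3,5):dx=+3,dy=-2->D; (3,6):dx=-4,dy=-10->C; (3,7):dx=-7,dy=-9->C; (3,8):dx=-5,dy=+2->D
  (3,9):dx=-6,dy=+4->D; (4,5):dx=-1,dy=+2->D; (4,6):dx=-8,dy=-6->C; (4,7):dx=-11,dy=-5->C
  (4,8):dx=-9,dy=+6->D; (4,9):dx=-10,dy=+8->D; (5,6):dx=-7,dy=-8->C; (5,7):dx=-10,dy=-7->C
  (5,8):dx=-8,dy=+4->D; (5,9):dx=-9,dy=+6->D; (6,7):dx=-3,dy=+1->D; (6,8):dx=-1,dy=+12->D
  (6,9):dx=-2,dy=+14->D; (7,8):dx=+2,dy=+11->C; (7,9):dx=+1,dy=+13->C; (8,9):dx=-1,dy=+2->D
Step 2: C = 19, D = 17, total pairs = 36.
Step 3: tau = (C - D)/(n(n-1)/2) = (19 - 17)/36 = 0.055556.
Step 4: Exact two-sided p-value (enumerate n! = 362880 permutations of y under H0): p = 0.919455.
Step 5: alpha = 0.05. fail to reject H0.

tau_b = 0.0556 (C=19, D=17), p = 0.919455, fail to reject H0.


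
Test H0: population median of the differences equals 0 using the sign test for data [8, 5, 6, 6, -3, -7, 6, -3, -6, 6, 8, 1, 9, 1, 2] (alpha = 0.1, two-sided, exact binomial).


Step 1: Discard zero differences. Original n = 15; n_eff = number of nonzero differences = 15.
Nonzero differences (with sign): +8, +5, +6, +6, -3, -7, +6, -3, -6, +6, +8, +1, +9, +1, +2
Step 2: Count signs: positive = 11, negative = 4.
Step 3: Under H0: P(positive) = 0.5, so the number of positives S ~ Bin(15, 0.5).
Step 4: Two-sided exact p-value = sum of Bin(15,0.5) probabilities at or below the observed probability = 0.118469.
Step 5: alpha = 0.1. fail to reject H0.

n_eff = 15, pos = 11, neg = 4, p = 0.118469, fail to reject H0.


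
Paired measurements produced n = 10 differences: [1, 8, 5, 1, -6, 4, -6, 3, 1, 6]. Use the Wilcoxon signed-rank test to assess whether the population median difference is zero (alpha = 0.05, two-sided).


Step 1: Drop any zero differences (none here) and take |d_i|.
|d| = [1, 8, 5, 1, 6, 4, 6, 3, 1, 6]
Step 2: Midrank |d_i| (ties get averaged ranks).
ranks: |1|->2, |8|->10, |5|->6, |1|->2, |6|->8, |4|->5, |6|->8, |3|->4, |1|->2, |6|->8
Step 3: Attach original signs; sum ranks with positive sign and with negative sign.
W+ = 2 + 10 + 6 + 2 + 5 + 4 + 2 + 8 = 39
W- = 8 + 8 = 16
(Check: W+ + W- = 55 should equal n(n+1)/2 = 55.)
Step 4: Test statistic W = min(W+, W-) = 16.
Step 5: Ties in |d|, so use the tie-corrected normal approximation.
        E[W] = n(n+1)/4 = 10*11/4 = 27.5.
        Tie groups: |d|=1 (t=3), |d|=6 (t=3); sum(t^3 - t) = 48.
        Var[W] = n(n+1)(2n+1)/24 - sum(t^3-t)/48 = 2310/24 - 48/48 = 95.25.
        z = (W - E[W]) / sqrt(Var[W]) = (16 - 27.5) / 9.7596 = -1.1783.
        Two-sided p = 2*Phi(z) = 0.238667.
Step 6: alpha = 0.05. fail to reject H0.

W+ = 39, W- = 16, W = min = 16, p = 0.238667, fail to reject H0.


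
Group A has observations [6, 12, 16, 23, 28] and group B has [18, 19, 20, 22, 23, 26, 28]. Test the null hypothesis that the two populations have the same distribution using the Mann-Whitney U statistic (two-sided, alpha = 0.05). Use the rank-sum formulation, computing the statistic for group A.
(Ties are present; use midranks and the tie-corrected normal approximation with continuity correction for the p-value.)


Step 1: Combine and sort all 12 observations; assign midranks.
sorted (value, group): (6,X), (12,X), (16,X), (18,Y), (19,Y), (20,Y), (22,Y), (23,X), (23,Y), (26,Y), (28,X), (28,Y)
ranks: 6->1, 12->2, 16->3, 18->4, 19->5, 20->6, 22->7, 23->8.5, 23->8.5, 26->10, 28->11.5, 28->11.5
Step 2: Rank sum for X: R1 = 1 + 2 + 3 + 8.5 + 11.5 = 26.
Step 3: U_X = R1 - n1(n1+1)/2 = 26 - 5*6/2 = 26 - 15 = 11.
       U_Y = n1*n2 - U_X = 35 - 11 = 24.
Step 4: Ties are present, so use the tie-corrected normal approximation (with continuity correction) for the p-value.
Step 5: p-value = 0.328162; compare to alpha = 0.05. fail to reject H0.

U_X = 11, p = 0.328162, fail to reject H0 at alpha = 0.05.


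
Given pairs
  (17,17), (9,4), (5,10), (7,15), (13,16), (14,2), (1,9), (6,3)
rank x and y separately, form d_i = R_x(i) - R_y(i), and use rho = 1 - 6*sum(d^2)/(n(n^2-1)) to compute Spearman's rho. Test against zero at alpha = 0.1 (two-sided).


Step 1: Rank x and y separately (midranks; no ties here).
rank(x): 17->8, 9->5, 5->2, 7->4, 13->6, 14->7, 1->1, 6->3
rank(y): 17->8, 4->3, 10->5, 15->6, 16->7, 2->1, 9->4, 3->2
Step 2: d_i = R_x(i) - R_y(i); compute d_i^2.
  (8-8)^2=0, (5-3)^2=4, (2-5)^2=9, (4-6)^2=4, (6-7)^2=1, (7-1)^2=36, (1-4)^2=9, (3-2)^2=1
sum(d^2) = 64.
Step 3: rho = 1 - 6*64 / (8*(8^2 - 1)) = 1 - 384/504 = 0.238095.
Step 4: Under H0, t = rho * sqrt((n-2)/(1-rho^2)) = 0.6005 ~ t(6).
Step 5: Two-sided p-value from the t-distribution with 6 df = 0.570156.
Step 6: alpha = 0.1. fail to reject H0.

rho = 0.2381, p = 0.570156, fail to reject H0 at alpha = 0.1.


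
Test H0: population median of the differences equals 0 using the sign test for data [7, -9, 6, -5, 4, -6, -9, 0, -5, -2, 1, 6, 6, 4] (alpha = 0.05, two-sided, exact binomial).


Step 1: Discard zero differences. Original n = 14; n_eff = number of nonzero differences = 13.
Nonzero differences (with sign): +7, -9, +6, -5, +4, -6, -9, -5, -2, +1, +6, +6, +4
Step 2: Count signs: positive = 7, negative = 6.
Step 3: Under H0: P(positive) = 0.5, so the number of positives S ~ Bin(13, 0.5).
Step 4: Two-sided exact p-value = sum of Bin(13,0.5) probabilities at or below the observed probability = 1.000000.
Step 5: alpha = 0.05. fail to reject H0.

n_eff = 13, pos = 7, neg = 6, p = 1.000000, fail to reject H0.


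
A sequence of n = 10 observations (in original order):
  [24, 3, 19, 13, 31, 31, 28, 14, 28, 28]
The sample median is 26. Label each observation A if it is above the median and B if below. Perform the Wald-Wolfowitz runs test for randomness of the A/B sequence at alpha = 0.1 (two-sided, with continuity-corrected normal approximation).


Step 1: Compute median = 26; label A = above, B = below.
Labels in order: BBBBAAABAA  (n_A = 5, n_B = 5)
Step 2: Count runs R = 4.
Step 3: Under H0 (random ordering), E[R] = 2*n_A*n_B/(n_A+n_B) + 1 = 2*5*5/10 + 1 = 6.0000.
        Var[R] = 2*n_A*n_B*(2*n_A*n_B - n_A - n_B) / ((n_A+n_B)^2 * (n_A+n_B-1)) = 2000/900 = 2.2222.
        SD[R] = 1.4907.
Step 4: Continuity-corrected z = (R + 0.5 - E[R]) / SD[R] = (4 + 0.5 - 6.0000) / 1.4907 = -1.0062.
Step 5: Two-sided p-value via normal approximation = 2*(1 - Phi(|z|)) = 0.314305.
Step 6: alpha = 0.1. fail to reject H0.

R = 4, z = -1.0062, p = 0.314305, fail to reject H0.
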